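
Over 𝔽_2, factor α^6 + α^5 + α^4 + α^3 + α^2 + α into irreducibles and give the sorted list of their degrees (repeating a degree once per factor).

Write h(α) = α^6 + α^5 + α^4 + α^3 + α^2 + α.
Roots in 𝔽_2: h(0) = 0 → root; h(1) = 0 → root.
Linear factors from roots: (α), (α + 1).
Complete factorization: h(α) = (α)·(α + 1)·(α^2 + α + 1)^2.
Factor degrees with multiplicity: 1 + 1 + 2 + 2 = 6.

1, 1, 2, 2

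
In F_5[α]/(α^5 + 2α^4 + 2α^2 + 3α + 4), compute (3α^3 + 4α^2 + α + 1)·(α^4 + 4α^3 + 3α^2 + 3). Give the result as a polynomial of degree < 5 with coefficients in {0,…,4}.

Multiply in F_5[α]: (3α^3 + 4α^2 + α + 1)·(α^4 + 4α^3 + 3α^2 + 3) = 3α^7 + α^6 + α^5 + 2α^4 + α^3 + 3α + 3.
Reduce using α^5 ≡ 3α^4 + 3α^2 + 2α + 1 (mod α^5 + 2α^4 + 2α^2 + 3α + 4).
Reduced: 4α^4 + 2α^3 + α^2 + 4.

4α^4 + 2α^3 + α^2 + 4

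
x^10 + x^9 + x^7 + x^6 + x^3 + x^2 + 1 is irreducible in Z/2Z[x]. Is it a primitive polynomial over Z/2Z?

No

Write f(x) = x^10 + x^9 + x^7 + x^6 + x^3 + x^2 + 1.
|GF(2^10)^×| = 2^10 − 1 = 1023. Prime factorization: 1023 = 3·11·31.
f is primitive ⇔ x has order 1023 in GF(2)[x]/(f), i.e. x^(1023/q) ≠ 1 for each prime q | 1023.
x^(341) mod f = 1
x^(93) mod f = x^8 + x^7 + x^6 + x^5 + x^4 + x^2 + x + 1.
x^(33) mod f = x^9 + x^5 + x^3 + x + 1.
Since x^(341) = 1, the order of x divides 341 < 1023; not primitive.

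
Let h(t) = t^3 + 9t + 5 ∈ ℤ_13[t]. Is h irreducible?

Yes

Check each element of ℤ_13 for a root: h(0)=5, h(1)=2, h(2)=5, h(3)=7, h(4)=1, h(5)=6, h(6)=2, h(7)=8, h(8)=4, h(9)=9, h(10)=3, h(11)=5, h(12)=8.
No roots. A degree-3 polynomial over a field with no linear factor is irreducible.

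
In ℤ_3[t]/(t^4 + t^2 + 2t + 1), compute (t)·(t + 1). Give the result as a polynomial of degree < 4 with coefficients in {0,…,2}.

Multiply in ℤ_3[t]: (t)·(t + 1) = t^2 + t.
Reduced: t^2 + t.

t^2 + t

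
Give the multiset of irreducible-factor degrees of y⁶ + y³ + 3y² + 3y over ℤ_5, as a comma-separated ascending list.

1, 1, 1, 3

Write f(y) = y⁶ + y³ + 3y² + 3y.
Roots in ℤ_5: f(0) = 0 → root; f(1) = 3; f(2) = 0 → root; f(3) = 2; f(4) = 0 → root.
Linear factors from roots: (y), (y + 3), (y + 1).
Complete factorization: f(y) = (y)·(y + 1)·(y + 3)·(y³ + y² + 3y + 1).
Factor degrees with multiplicity: 1 + 1 + 1 + 3 = 6.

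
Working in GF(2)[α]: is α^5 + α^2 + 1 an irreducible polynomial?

Write m(α) = α^5 + α^2 + 1.
Check for roots in GF(2): m(0) = 1; m(1) = 1.
No roots, so no linear factors.
Monic irreducibles of degree 2 over GF(2): α^2 + α + 1.
None of them divide m (all give nonzero remainder).
No irreducible factor of degree ≤ 2 exists, so m is irreducible over GF(2).

Yes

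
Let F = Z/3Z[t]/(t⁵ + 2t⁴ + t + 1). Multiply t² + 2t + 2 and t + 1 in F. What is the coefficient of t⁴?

Multiply in Z/3Z[t]: (t² + 2t + 2)·(t + 1) = t³ + t + 2.
Reduced: t³ + t + 2.

0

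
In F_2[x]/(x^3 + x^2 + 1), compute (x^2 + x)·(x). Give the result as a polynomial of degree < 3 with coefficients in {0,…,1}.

1

Multiply in F_2[x]: (x^2 + x)·(x) = x^3 + x^2.
Reduce using x^3 ≡ x^2 + 1 (mod x^3 + x^2 + 1).
Reduced: 1.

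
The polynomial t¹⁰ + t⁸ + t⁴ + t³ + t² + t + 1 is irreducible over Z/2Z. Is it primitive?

Write f(t) = t¹⁰ + t⁸ + t⁴ + t³ + t² + t + 1.
|GF(2^10)^×| = 2^10 − 1 = 1023. Prime factorization: 1023 = 3·11·31.
f is primitive ⇔ t has order 1023 in GF(2)[t]/(f), i.e. t^(1023/q) ≠ 1 for each prime q | 1023.
t^(341) mod f = 1
t^(93) mod f = t⁹ + t⁸ + t⁷ + t⁶ + t⁵.
t^(33) mod f = t⁸ + t⁶ + t⁵ + t² + 1.
Since t^(341) = 1, the order of t divides 341 < 1023; not primitive.

No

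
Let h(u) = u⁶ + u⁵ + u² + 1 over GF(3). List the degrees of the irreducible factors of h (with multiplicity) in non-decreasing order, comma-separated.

3, 3

Roots in GF(3): h(0) = 1; h(1) = 1; h(2) = 2.
Complete factorization: h(u) = (u³ + 2u + 2)·(u³ + u² + u + 2).
Factor degrees with multiplicity: 3 + 3 = 6.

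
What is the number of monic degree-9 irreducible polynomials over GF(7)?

Gauss's count: N_{7}(9) = (1/9) Σ_{d|9} μ(9/d)·7^d.
Divisors of 9: 1, 3, 9; μ(9/d) for each: 0, -1, 1.
Σ = − 7^3 + 7^9 = 40353264.
N = 40353264/9 = 4483696.

4483696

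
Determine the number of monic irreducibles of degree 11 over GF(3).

The number of monic irreducibles of degree 11 over GF(3) is (1/11)·Σ_{d∣11} μ(11/d) 3^d.
Divisors of 11: 1, 11; μ(11/d) for each: -1, 1.
Σ = − 3^1 + 3^11 = 177144.
N = 177144/11 = 16104.

16104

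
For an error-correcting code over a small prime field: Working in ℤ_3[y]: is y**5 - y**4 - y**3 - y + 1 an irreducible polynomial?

Write m(y) = y**5 - y**4 - y**3 - y + 1.
Check for roots in ℤ_3: m(0) = 1; m(1) = 2; m(2) = 1.
No roots, so no linear factors.
Monic irreducibles of degree 2 over GF(3): y**2 + 1, y**2 + y - 1, y**2 - y - 1.
None of them divide m (all give nonzero remainder).
No irreducible factor of degree ≤ 2 exists, so m is irreducible over GF(3).

Yes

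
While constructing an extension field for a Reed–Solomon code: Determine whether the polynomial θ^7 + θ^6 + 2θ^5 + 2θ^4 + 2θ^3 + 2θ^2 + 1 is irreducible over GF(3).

Yes

Write P(θ) = θ^7 + θ^6 + 2θ^5 + 2θ^4 + 2θ^3 + 2θ^2 + 1.
Check for roots in GF(3): P(0) = 1; P(1) = 2; P(2) = 1.
No roots, so no linear factors.
Monic irreducibles of degree 2 over GF(3): θ^2 + 1, θ^2 + θ + 2, θ^2 + 2θ + 2.
None of them divide P (all give nonzero remainder).
Degree-3 irreducible divisors: test the 8 monic irreducibles of degree 3 over GF(3).
None of them divide P (all give nonzero remainder).
No irreducible factor of degree ≤ 3 exists, so P is irreducible over GF(3).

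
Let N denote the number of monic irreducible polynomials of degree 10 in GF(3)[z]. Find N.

By the necklace-counting formula, N_3(10) = (1/10) Σ_{d|10} μ(10/d)·3^d.
Divisors of 10: 1, 2, 5, 10; μ(10/d) for each: 1, -1, -1, 1.
Σ = 3^1 − 3^2 − 3^5 + 3^10 = 58800.
N = 58800/10 = 5880.

5880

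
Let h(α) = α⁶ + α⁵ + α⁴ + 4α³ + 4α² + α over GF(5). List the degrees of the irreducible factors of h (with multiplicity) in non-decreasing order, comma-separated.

1, 1, 1, 1, 2

Roots in GF(5): h(0) = 0 → root; h(1) = 2; h(2) = 2; h(3) = 0 → root; h(4) = 0 → root.
Linear factors from roots: (α), (α + 2), (α + 1).
Complete factorization: h(α) = (α)·(α + 2)·(α + 1)^2·(α² + 2α + 3).
Factor degrees with multiplicity: 1 + 1 + 1 + 1 + 2 = 6.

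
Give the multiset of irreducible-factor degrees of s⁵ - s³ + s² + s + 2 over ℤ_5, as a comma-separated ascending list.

1, 1, 3

Write g(s) = s⁵ - s³ + s² + s + 2.
Roots in ℤ_5: g(0) = 2; g(1) = 4; g(2) = 2; g(3) = 0 → root; g(4) = 2.
Linear factors from roots: (s + 2).
Complete factorization: g(s) = (s + 2)^2·(s³ + s² + s - 2).
Factor degrees with multiplicity: 1 + 1 + 3 = 5.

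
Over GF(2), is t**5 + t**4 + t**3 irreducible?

Write g(t) = t**5 + t**4 + t**3.
Check for roots in GF(2): g(0) = 0 → root; g(1) = 1.
g(0) = 0, so (t) divides g(t); g is reducible.

No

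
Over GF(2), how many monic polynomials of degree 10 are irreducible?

99

x^(2^10) − x is the product of all monic irreducibles of degree dividing 10; Möbius inversion gives N = (1/10) Σ μ(10/d)·2^d.
Divisors of 10: 1, 2, 5, 10; μ(10/d) for each: 1, -1, -1, 1.
Σ = 2^1 − 2^2 − 2^5 + 2^10 = 990.
N = 990/10 = 99.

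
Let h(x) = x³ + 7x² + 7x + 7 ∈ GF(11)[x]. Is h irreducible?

No

Check each element of GF(11) for a root: h(0)=7, h(1)=0, h(2)=2, h(3)=8, h(4)=2, h(5)=1, h(6)=0, h(7)=5, h(8)=0, h(9)=2, h(10)=6.
h(1) = 0, so (x − 1) divides h(x); h is reducible.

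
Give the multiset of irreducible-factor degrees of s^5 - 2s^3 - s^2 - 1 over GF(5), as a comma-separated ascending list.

5

Write g(s) = s^5 - 2s^3 - s^2 - 1.
Roots in GF(5): g(0) = 4; g(1) = 2; g(2) = 1; g(3) = 4; g(4) = 4.
Complete factorization: g(s) = (s^5 - 2s^3 - s^2 - 1).
Factor degrees with multiplicity: 5 = 5.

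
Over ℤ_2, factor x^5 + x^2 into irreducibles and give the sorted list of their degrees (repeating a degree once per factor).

1, 1, 1, 2

Write g(x) = x^5 + x^2.
Roots in ℤ_2: g(0) = 0 → root; g(1) = 0 → root.
Linear factors from roots: (x), (x + 1).
Complete factorization: g(x) = (x + 1)·(x)^2·(x^2 + x + 1).
Factor degrees with multiplicity: 1 + 1 + 1 + 2 = 5.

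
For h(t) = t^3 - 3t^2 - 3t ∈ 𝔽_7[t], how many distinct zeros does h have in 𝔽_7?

2

Evaluate at each of the 7 elements of 𝔽_7:
h(0) = 0 → root; h(1) = 2; h(2) = 4; h(3) = 5; h(4) = 4; h(5) = 0 → root; h(6) = 6.
Roots: {0, 5}.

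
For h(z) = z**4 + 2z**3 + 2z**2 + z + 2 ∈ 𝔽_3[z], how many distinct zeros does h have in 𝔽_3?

0

Evaluate at each of the 3 elements of 𝔽_3:
h(0) = 2; h(1) = 2; h(2) = 2.
No element is a root.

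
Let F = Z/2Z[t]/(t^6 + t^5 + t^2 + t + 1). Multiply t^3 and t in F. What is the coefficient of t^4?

Multiply in Z/2Z[t]: (t^3)·(t) = t^4.
Reduced: t^4.

1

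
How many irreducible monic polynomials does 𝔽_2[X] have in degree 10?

99

Gauss's count: N_{2}(10) = (1/10) Σ_{d|10} μ(10/d)·2^d.
Divisors of 10: 1, 2, 5, 10; μ(10/d) for each: 1, -1, -1, 1.
Σ = 2^1 − 2^2 − 2^5 + 2^10 = 990.
N = 990/10 = 99.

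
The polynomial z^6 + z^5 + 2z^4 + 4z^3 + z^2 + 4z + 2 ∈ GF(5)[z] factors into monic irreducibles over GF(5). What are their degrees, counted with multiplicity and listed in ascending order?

Write h(z) = z^6 + z^5 + 2z^4 + 4z^3 + z^2 + 4z + 2.
Roots in GF(5): h(0) = 2; h(1) = 0 → root; h(2) = 4; h(3) = 0 → root; h(4) = 2.
Linear factors from roots: (z + 4), (z + 2).
Complete factorization: h(z) = (z + 2)·(z + 4)·(z^2 + 2)^2.
Factor degrees with multiplicity: 1 + 1 + 2 + 2 = 6.

1, 1, 2, 2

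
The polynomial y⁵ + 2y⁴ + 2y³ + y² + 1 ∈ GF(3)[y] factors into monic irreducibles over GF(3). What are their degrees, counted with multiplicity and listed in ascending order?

5

Write h(y) = y⁵ + 2y⁴ + 2y³ + y² + 1.
Roots in GF(3): h(0) = 1; h(1) = 1; h(2) = 1.
Complete factorization: h(y) = (y⁵ + 2y⁴ + 2y³ + y² + 1).
Factor degrees with multiplicity: 5 = 5.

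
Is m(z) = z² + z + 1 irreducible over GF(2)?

Check for roots in GF(2): m(0) = 1; m(1) = 1.
No roots. A degree-2 polynomial over a field with no linear factor is irreducible.

Yes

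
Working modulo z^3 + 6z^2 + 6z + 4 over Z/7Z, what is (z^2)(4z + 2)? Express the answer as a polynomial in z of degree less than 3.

6z^2 + 4z + 5

Multiply in Z/7Z[z]: (z^2)·(4z + 2) = 4z^3 + 2z^2.
Reduce using z^3 ≡ z^2 + z + 3 (mod z^3 + 6z^2 + 6z + 4).
Reduced: 6z^2 + 4z + 5.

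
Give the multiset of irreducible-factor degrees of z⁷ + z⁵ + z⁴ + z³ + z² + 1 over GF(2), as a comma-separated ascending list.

1, 2, 2, 2

Write g(z) = z⁷ + z⁵ + z⁴ + z³ + z² + 1.
Roots in GF(2): g(0) = 1; g(1) = 0 → root.
Linear factors from roots: (z + 1).
Complete factorization: g(z) = (z + 1)·(z² + z + 1)^3.
Factor degrees with multiplicity: 1 + 2 + 2 + 2 = 7.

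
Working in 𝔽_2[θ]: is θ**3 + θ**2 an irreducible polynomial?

No

Write P(θ) = θ**3 + θ**2.
Check for roots in 𝔽_2: P(0) = 0 → root; P(1) = 0 → root.
P(0) = 0, so (θ) divides P(θ); P is reducible.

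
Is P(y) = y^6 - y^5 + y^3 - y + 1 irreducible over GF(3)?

No

Check for roots in GF(3): P(0) = 1; P(1) = 1; P(2) = 0 → root.
P(2) = 0, so (y − 2) divides P(y); P is reducible.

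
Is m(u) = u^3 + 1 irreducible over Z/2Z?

No

Check for roots in Z/2Z: m(0) = 1; m(1) = 0 → root.
m(1) = 0, so (u − 1) divides m(u); m is reducible.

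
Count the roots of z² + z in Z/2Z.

2

Write g(z) = z² + z.
Evaluate at each of the 2 elements of Z/2Z:
g(0) = 0 → root; g(1) = 0 → root.
Roots: {0, 1}.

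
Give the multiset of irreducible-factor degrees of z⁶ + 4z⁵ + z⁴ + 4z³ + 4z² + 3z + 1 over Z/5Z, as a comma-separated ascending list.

6

Write g(z) = z⁶ + 4z⁵ + z⁴ + 4z³ + 4z² + 3z + 1.
Roots in Z/5Z: g(0) = 1; g(1) = 3; g(2) = 3; g(3) = 1; g(4) = 1.
Complete factorization: g(z) = (z⁶ + 4z⁵ + z⁴ + 4z³ + 4z² + 3z + 1).
Factor degrees with multiplicity: 6 = 6.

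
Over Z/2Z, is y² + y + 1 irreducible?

Write g(y) = y² + y + 1.
Check for roots in Z/2Z: g(0) = 1; g(1) = 1.
No roots. A degree-2 polynomial over a field with no linear factor is irreducible.

Yes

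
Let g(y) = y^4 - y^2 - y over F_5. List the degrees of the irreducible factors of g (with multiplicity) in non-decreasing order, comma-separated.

1, 1, 2

Roots in F_5: g(0) = 0 → root; g(1) = 4; g(2) = 0 → root; g(3) = 4; g(4) = 1.
Linear factors from roots: (y), (y - 2).
Complete factorization: g(y) = (y)·(y - 2)·(y^2 + 2y - 2).
Factor degrees with multiplicity: 1 + 1 + 2 = 4.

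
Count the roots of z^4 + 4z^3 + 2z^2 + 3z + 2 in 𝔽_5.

0

Write P(z) = z^4 + 4z^3 + 2z^2 + 3z + 2.
Evaluate at each of the 5 elements of 𝔽_5:
P(0) = 2; P(1) = 2; P(2) = 4; P(3) = 3; P(4) = 3.
No element is a root.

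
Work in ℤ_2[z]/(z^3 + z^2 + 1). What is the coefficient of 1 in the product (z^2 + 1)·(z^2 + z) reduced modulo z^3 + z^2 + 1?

Multiply in ℤ_2[z]: (z^2 + 1)·(z^2 + z) = z^4 + z^3 + z^2 + z.
Reduce using z^3 ≡ z^2 + 1 (mod z^3 + z^2 + 1).
Reduced: z^2.

0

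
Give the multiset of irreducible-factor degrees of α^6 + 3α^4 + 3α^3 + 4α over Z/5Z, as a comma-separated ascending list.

1, 1, 2, 2

Write g(α) = α^6 + 3α^4 + 3α^3 + 4α.
Roots in Z/5Z: g(0) = 0 → root; g(1) = 1; g(2) = 4; g(3) = 0 → root; g(4) = 2.
Linear factors from roots: (α), (α + 2).
Complete factorization: g(α) = (α)·(α + 2)·(α^2 + 3)·(α^2 + 3α + 4).
Factor degrees with multiplicity: 1 + 1 + 2 + 2 = 6.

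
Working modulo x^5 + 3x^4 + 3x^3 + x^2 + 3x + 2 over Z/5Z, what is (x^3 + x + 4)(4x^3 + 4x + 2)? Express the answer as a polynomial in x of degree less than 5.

Multiply in Z/5Z[x]: (x^3 + x + 4)·(4x^3 + 4x + 2) = 4x^6 + 3x^4 + 3x^3 + 4x^2 + 3x + 3.
Reduce using x^5 ≡ 2x^4 + 2x^3 + 4x^2 + 2x + 3 (mod x^5 + 3x^4 + 3x^3 + x^2 + 3x + 2).
Reduced: 2x^4 + 4x^2 + x + 2.

2x^4 + 4x^2 + x + 2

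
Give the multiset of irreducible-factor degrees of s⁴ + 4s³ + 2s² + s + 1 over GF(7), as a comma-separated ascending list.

Write g(s) = s⁴ + 4s³ + 2s² + s + 1.
Complete factorization: g(s) = (s⁴ + 4s³ + 2s² + s + 1).
Factor degrees with multiplicity: 4 = 4.

4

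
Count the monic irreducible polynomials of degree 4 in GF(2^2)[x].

60

Gauss's count: N_{4}(4) = (1/4) Σ_{d|4} μ(4/d)·4^d.
Divisors of 4: 1, 2, 4; μ(4/d) for each: 0, -1, 1.
Σ = − 4^2 + 4^4 = 240.
N = 240/4 = 60.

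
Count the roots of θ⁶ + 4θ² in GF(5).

5

Write P(θ) = θ⁶ + 4θ².
Evaluate at each of the 5 elements of GF(5):
P(0) = 0 → root; P(1) = 0 → root; P(2) = 0 → root; P(3) = 0 → root; P(4) = 0 → root.
Roots: {0, 1, 2, 3, 4}.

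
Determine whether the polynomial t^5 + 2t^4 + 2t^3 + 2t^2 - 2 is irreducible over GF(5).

Write h(t) = t^5 + 2t^4 + 2t^3 + 2t^2 - 2.
Check for roots in GF(5): h(0) = 3; h(1) = 0 → root; h(2) = 1; h(3) = 0 → root; h(4) = 4.
h(1) = 0, so (t − 1) divides h(t); h is reducible.

No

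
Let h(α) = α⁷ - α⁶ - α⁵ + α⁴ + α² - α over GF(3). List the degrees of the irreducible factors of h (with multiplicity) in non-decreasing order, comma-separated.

1, 1, 2, 3

Roots in GF(3): h(0) = 0 → root; h(1) = 0 → root; h(2) = 2.
Linear factors from roots: (α), (α - 1).
Complete factorization: h(α) = (α)·(α - 1)·(α² - α - 1)·(α³ + α² + α - 1).
Factor degrees with multiplicity: 1 + 1 + 2 + 3 = 7.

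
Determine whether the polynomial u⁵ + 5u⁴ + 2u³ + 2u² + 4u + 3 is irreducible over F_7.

Write m(u) = u⁵ + 5u⁴ + 2u³ + 2u² + 4u + 3.
Check for roots in F_7: m(0) = 3; m(1) = 3; m(2) = 0 → root; m(3) = 0 → root; m(4) = 5; m(5) = 0 → root; m(6) = 3.
m(2) = 0, so (u − 2) divides m(u); m is reducible.

No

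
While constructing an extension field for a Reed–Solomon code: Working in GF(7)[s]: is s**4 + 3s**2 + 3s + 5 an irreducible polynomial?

Write g(s) = s**4 + 3s**2 + 3s + 5.
Check for roots in GF(7): g(0) = 5; g(1) = 5; g(2) = 4; g(3) = 3; g(4) = 6; g(5) = 6; g(6) = 6.
No roots, so no linear factors.
Degree-2 irreducible divisors: test the 21 monic irreducibles of degree 2 over GF(7).
None of them divide g (all give nonzero remainder).
No irreducible factor of degree ≤ 2 exists, so g is irreducible over GF(7).

Yes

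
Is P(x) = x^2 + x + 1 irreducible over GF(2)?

Check for roots in GF(2): P(0) = 1; P(1) = 1.
No roots. A degree-2 polynomial over a field with no linear factor is irreducible.

Yes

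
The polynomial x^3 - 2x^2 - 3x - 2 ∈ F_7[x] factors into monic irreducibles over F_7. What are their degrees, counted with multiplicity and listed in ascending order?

Write h(x) = x^3 - 2x^2 - 3x - 2.
Complete factorization: h(x) = (x^3 - 2x^2 - 3x - 2).
Factor degrees with multiplicity: 3 = 3.

3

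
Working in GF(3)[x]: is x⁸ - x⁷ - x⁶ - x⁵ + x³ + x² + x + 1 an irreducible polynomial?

Yes

Write P(x) = x⁸ - x⁷ - x⁶ - x⁵ + x³ + x² + x + 1.
Check for roots in GF(3): P(0) = 1; P(1) = 2; P(2) = 2.
No roots, so no linear factors.
Monic irreducibles of degree 2 over GF(3): x² + 1, x² + x - 1, x² - x - 1.
None of them divide P (all give nonzero remainder).
Degree-3 irreducible divisors: test the 8 monic irreducibles of degree 3 over GF(3).
None of them divide P (all give nonzero remainder).
Degree-4 irreducible divisors: test the 18 monic irreducibles of degree 4 over GF(3).
None of them divide P (all give nonzero remainder).
No irreducible factor of degree ≤ 4 exists, so P is irreducible over GF(3).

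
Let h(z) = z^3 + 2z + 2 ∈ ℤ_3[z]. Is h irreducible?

Check for roots in ℤ_3: h(0) = 2; h(1) = 2; h(2) = 2.
No roots. A degree-3 polynomial over a field with no linear factor is irreducible.

Yes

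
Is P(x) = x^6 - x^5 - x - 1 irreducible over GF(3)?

Yes

Check for roots in GF(3): P(0) = 2; P(1) = 1; P(2) = 2.
No roots, so no linear factors.
Monic irreducibles of degree 2 over GF(3): x^2 + 1, x^2 + x - 1, x^2 - x - 1.
None of them divide P (all give nonzero remainder).
Degree-3 irreducible divisors: test the 8 monic irreducibles of degree 3 over GF(3).
None of them divide P (all give nonzero remainder).
No irreducible factor of degree ≤ 3 exists, so P is irreducible over GF(3).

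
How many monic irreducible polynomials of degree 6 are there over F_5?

By the necklace-counting formula, N_5(6) = (1/6) Σ_{d|6} μ(6/d)·5^d.
Divisors of 6: 1, 2, 3, 6; μ(6/d) for each: 1, -1, -1, 1.
Σ = 5^1 − 5^2 − 5^3 + 5^6 = 15480.
N = 15480/6 = 2580.

2580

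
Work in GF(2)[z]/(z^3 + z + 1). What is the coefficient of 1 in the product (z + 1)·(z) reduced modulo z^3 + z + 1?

Multiply in GF(2)[z]: (z + 1)·(z) = z^2 + z.
Reduced: z^2 + z.

0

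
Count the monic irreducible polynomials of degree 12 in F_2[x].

x^(2^12) − x is the product of all monic irreducibles of degree dividing 12; Möbius inversion gives N = (1/12) Σ μ(12/d)·2^d.
Divisors of 12: 1, 2, 3, 4, 6, 12; μ(12/d) for each: 0, 1, 0, -1, -1, 1.
Σ = 2^2 − 2^4 − 2^6 + 2^12 = 4020.
N = 4020/12 = 335.

335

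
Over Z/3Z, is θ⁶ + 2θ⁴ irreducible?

Write P(θ) = θ⁶ + 2θ⁴.
Check for roots in Z/3Z: P(0) = 0 → root; P(1) = 0 → root; P(2) = 0 → root.
P(0) = 0, so (θ) divides P(θ); P is reducible.

No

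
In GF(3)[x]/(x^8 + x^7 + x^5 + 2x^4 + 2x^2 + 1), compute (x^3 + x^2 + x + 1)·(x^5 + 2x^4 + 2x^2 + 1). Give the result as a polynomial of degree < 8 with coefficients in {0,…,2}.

2x^7 + x^5 + 2x^4 + x^2 + x

Multiply in GF(3)[x]: (x^3 + x^2 + x + 1)·(x^5 + 2x^4 + 2x^2 + 1) = x^8 + 2x^5 + x^4 + x + 1.
Reduce using x^8 ≡ 2x^7 + 2x^5 + x^4 + x^2 + 2 (mod x^8 + x^7 + x^5 + 2x^4 + 2x^2 + 1).
Reduced: 2x^7 + x^5 + 2x^4 + x^2 + x.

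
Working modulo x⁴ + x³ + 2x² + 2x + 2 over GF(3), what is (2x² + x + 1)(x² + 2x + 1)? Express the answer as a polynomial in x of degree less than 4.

x^2 + 2x

Multiply in GF(3)[x]: (2x² + x + 1)·(x² + 2x + 1) = 2x⁴ + 2x³ + 2x² + 1.
Reduce using x⁴ ≡ 2x³ + x² + x + 1 (mod x⁴ + x³ + 2x² + 2x + 2).
Reduced: x² + 2x.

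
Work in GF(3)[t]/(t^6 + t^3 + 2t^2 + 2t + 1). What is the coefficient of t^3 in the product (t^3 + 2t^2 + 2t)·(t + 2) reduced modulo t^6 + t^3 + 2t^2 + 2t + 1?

Multiply in GF(3)[t]: (t^3 + 2t^2 + 2t)·(t + 2) = t^4 + t^3 + t.
Reduced: t^4 + t^3 + t.

1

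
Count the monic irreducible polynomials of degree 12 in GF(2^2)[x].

x^(4^12) − x is the product of all monic irreducibles of degree dividing 12; Möbius inversion gives N = (1/12) Σ μ(12/d)·4^d.
Divisors of 12: 1, 2, 3, 4, 6, 12; μ(12/d) for each: 0, 1, 0, -1, -1, 1.
Σ = 4^2 − 4^4 − 4^6 + 4^12 = 16772880.
N = 16772880/12 = 1397740.

1397740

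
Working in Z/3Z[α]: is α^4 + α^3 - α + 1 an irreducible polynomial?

Yes

Write m(α) = α^4 + α^3 - α + 1.
Check for roots in Z/3Z: m(0) = 1; m(1) = 2; m(2) = 2.
No roots, so no linear factors.
Monic irreducibles of degree 2 over GF(3): α^2 + 1, α^2 + α - 1, α^2 - α - 1.
None of them divide m (all give nonzero remainder).
No irreducible factor of degree ≤ 2 exists, so m is irreducible over GF(3).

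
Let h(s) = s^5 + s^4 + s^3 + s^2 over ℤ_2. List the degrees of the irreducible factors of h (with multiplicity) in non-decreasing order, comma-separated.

Roots in ℤ_2: h(0) = 0 → root; h(1) = 0 → root.
Linear factors from roots: (s), (s + 1).
Complete factorization: h(s) = (s)^2·(s + 1)^3.
Factor degrees with multiplicity: 1 + 1 + 1 + 1 + 1 = 5.

1, 1, 1, 1, 1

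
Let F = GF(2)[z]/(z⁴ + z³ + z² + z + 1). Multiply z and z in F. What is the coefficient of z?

Multiply in GF(2)[z]: (z)·(z) = z².
Reduced: z².

0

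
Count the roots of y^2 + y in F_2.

2

Write P(y) = y^2 + y.
Evaluate at each of the 2 elements of F_2:
P(0) = 0 → root; P(1) = 0 → root.
Roots: {0, 1}.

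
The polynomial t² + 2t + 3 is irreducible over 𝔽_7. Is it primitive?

Yes

Write f(t) = t² + 2t + 3.
|GF(7^2)^×| = 7^2 − 1 = 48. Prime factorization: 48 = 2^4·3.
f is primitive ⇔ t has order 48 in GF(7)[t]/(f), i.e. t^(48/q) ≠ 1 for each prime q | 48.
t^(24) mod f = 6.
t^(16) mod f = 2.
None equal 1, so t has full order 48; f is primitive.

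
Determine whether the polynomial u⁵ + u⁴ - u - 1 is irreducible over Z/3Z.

No

Write h(u) = u⁵ + u⁴ - u - 1.
Check for roots in Z/3Z: h(0) = 2; h(1) = 0 → root; h(2) = 0 → root.
h(1) = 0, so (u − 1) divides h(u); h is reducible.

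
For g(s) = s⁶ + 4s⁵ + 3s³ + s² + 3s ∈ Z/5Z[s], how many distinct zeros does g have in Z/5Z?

Evaluate at each of the 5 elements of Z/5Z:
g(0) = 0 → root; g(1) = 2; g(2) = 1; g(3) = 0 → root; g(4) = 2.
Roots: {0, 3}.

2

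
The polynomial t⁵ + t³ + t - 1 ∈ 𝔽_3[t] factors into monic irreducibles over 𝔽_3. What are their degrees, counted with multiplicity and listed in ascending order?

5

Write g(t) = t⁵ + t³ + t - 1.
Roots in 𝔽_3: g(0) = 2; g(1) = 2; g(2) = 2.
Complete factorization: g(t) = (t⁵ + t³ + t - 1).
Factor degrees with multiplicity: 5 = 5.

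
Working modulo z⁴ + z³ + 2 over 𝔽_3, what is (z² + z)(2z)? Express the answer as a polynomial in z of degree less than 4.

Multiply in 𝔽_3[z]: (z² + z)·(2z) = 2z³ + 2z².
Reduced: 2z³ + 2z².

2z^3 + 2z^2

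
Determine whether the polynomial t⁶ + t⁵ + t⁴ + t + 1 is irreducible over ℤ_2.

Yes

Write f(t) = t⁶ + t⁵ + t⁴ + t + 1.
Check for roots in ℤ_2: f(0) = 1; f(1) = 1.
No roots, so no linear factors.
Monic irreducibles of degree 2 over GF(2): t² + t + 1.
None of them divide f (all give nonzero remainder).
Monic irreducibles of degree 3 over GF(2): t³ + t + 1, t³ + t² + 1.
None of them divide f (all give nonzero remainder).
No irreducible factor of degree ≤ 3 exists, so f is irreducible over GF(2).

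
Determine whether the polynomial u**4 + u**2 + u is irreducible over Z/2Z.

Write P(u) = u**4 + u**2 + u.
Check for roots in Z/2Z: P(0) = 0 → root; P(1) = 1.
P(0) = 0, so (u) divides P(u); P is reducible.

No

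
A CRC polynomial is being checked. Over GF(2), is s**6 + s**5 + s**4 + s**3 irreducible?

Write P(s) = s**6 + s**5 + s**4 + s**3.
Check for roots in GF(2): P(0) = 0 → root; P(1) = 0 → root.
P(0) = 0, so (s) divides P(s); P is reducible.

No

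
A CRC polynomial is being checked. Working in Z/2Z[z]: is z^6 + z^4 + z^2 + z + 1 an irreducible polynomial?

Write g(z) = z^6 + z^4 + z^2 + z + 1.
Check for roots in Z/2Z: g(0) = 1; g(1) = 1.
No roots, so no linear factors.
Monic irreducibles of degree 2 over GF(2): z^2 + z + 1.
None of them divide g (all give nonzero remainder).
Monic irreducibles of degree 3 over GF(2): z^3 + z + 1, z^3 + z^2 + 1.
None of them divide g (all give nonzero remainder).
No irreducible factor of degree ≤ 3 exists, so g is irreducible over GF(2).

Yes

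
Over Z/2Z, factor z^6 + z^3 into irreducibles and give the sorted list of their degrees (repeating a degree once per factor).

Write g(z) = z^6 + z^3.
Roots in Z/2Z: g(0) = 0 → root; g(1) = 0 → root.
Linear factors from roots: (z), (z + 1).
Complete factorization: g(z) = (z + 1)·(z)^3·(z^2 + z + 1).
Factor degrees with multiplicity: 1 + 1 + 1 + 1 + 2 = 6.

1, 1, 1, 1, 2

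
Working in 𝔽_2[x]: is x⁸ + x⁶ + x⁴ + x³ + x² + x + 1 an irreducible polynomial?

Yes

Write P(x) = x⁸ + x⁶ + x⁴ + x³ + x² + x + 1.
Check for roots in 𝔽_2: P(0) = 1; P(1) = 1.
No roots, so no linear factors.
Monic irreducibles of degree 2 over GF(2): x² + x + 1.
None of them divide P (all give nonzero remainder).
Monic irreducibles of degree 3 over GF(2): x³ + x + 1, x³ + x² + 1.
None of them divide P (all give nonzero remainder).
Monic irreducibles of degree 4 over GF(2): x⁴ + x + 1, x⁴ + x³ + 1, x⁴ + x³ + x² + x + 1.
None of them divide P (all give nonzero remainder).
No irreducible factor of degree ≤ 4 exists, so P is irreducible over GF(2).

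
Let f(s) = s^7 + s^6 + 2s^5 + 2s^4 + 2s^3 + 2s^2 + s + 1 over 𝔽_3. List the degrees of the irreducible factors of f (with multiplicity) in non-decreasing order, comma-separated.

1, 1, 1, 1, 1, 2

Roots in 𝔽_3: f(0) = 1; f(1) = 0 → root; f(2) = 0 → root.
Linear factors from roots: (s + 2), (s + 1).
Complete factorization: f(s) = (s + 2)^2·(s + 1)^3·(s^2 + 1).
Factor degrees with multiplicity: 1 + 1 + 1 + 1 + 1 + 2 = 7.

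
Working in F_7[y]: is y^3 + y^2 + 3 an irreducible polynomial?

Write h(y) = y^3 + y^2 + 3.
Check for roots in F_7: h(0) = 3; h(1) = 5; h(2) = 1; h(3) = 4; h(4) = 6; h(5) = 6; h(6) = 3.
No roots. A degree-3 polynomial over a field with no linear factor is irreducible.

Yes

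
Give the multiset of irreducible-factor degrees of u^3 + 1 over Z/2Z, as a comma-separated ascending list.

Write h(u) = u^3 + 1.
Roots in Z/2Z: h(0) = 1; h(1) = 0 → root.
Linear factors from roots: (u + 1).
Complete factorization: h(u) = (u + 1)·(u^2 + u + 1).
Factor degrees with multiplicity: 1 + 2 = 3.

1, 2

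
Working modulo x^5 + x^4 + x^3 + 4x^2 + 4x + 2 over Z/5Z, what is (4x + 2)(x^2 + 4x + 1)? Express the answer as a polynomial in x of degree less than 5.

Multiply in Z/5Z[x]: (4x + 2)·(x^2 + 4x + 1) = 4x^3 + 3x^2 + 2x + 2.
Reduced: 4x^3 + 3x^2 + 2x + 2.

4x^3 + 3x^2 + 2x + 2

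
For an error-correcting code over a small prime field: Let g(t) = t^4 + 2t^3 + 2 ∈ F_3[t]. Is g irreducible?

Yes

Check for roots in F_3: g(0) = 2; g(1) = 2; g(2) = 1.
No roots, so no linear factors.
Monic irreducibles of degree 2 over GF(3): t^2 + 1, t^2 + t + 2, t^2 + 2t + 2.
None of them divide g (all give nonzero remainder).
No irreducible factor of degree ≤ 2 exists, so g is irreducible over GF(3).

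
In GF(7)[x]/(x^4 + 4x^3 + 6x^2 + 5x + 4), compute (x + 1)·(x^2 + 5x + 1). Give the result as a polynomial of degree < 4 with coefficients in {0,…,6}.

Multiply in GF(7)[x]: (x + 1)·(x^2 + 5x + 1) = x^3 + 6x^2 + 6x + 1.
Reduced: x^3 + 6x^2 + 6x + 1.

x^3 + 6x^2 + 6x + 1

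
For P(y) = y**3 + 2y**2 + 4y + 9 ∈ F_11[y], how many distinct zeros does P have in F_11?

Evaluate at each of the 11 elements of F_11:
P(0) = 9; P(1) = 5; P(2) = 0 → root; P(3) = 0 → root; P(4) = 0 → root; P(5) = 6; P(6) = 2; P(7) = 5; P(8) = 10; P(9) = 1; P(10) = 6.
Roots: {2, 3, 4}.

3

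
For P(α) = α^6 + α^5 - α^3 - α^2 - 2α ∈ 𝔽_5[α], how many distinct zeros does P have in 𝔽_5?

3

Evaluate at each of the 5 elements of 𝔽_5:
P(0) = 0 → root; P(1) = 3; P(2) = 0 → root; P(3) = 0 → root; P(4) = 2.
Roots: {0, 2, 3}.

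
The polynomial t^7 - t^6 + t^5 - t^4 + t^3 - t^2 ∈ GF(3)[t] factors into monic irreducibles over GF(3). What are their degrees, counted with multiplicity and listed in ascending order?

1, 1, 1, 1, 1, 1, 1

Write g(t) = t^7 - t^6 + t^5 - t^4 + t^3 - t^2.
Roots in GF(3): g(0) = 0 → root; g(1) = 0 → root; g(2) = 0 → root.
Linear factors from roots: (t), (t - 1), (t + 1).
Complete factorization: g(t) = (t)^2·(t + 1)^2·(t - 1)^3.
Factor degrees with multiplicity: 1 + 1 + 1 + 1 + 1 + 1 + 1 = 7.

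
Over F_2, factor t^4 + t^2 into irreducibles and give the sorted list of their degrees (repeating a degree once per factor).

Write f(t) = t^4 + t^2.
Roots in F_2: f(0) = 0 → root; f(1) = 0 → root.
Linear factors from roots: (t), (t + 1).
Complete factorization: f(t) = (t)^2·(t + 1)^2.
Factor degrees with multiplicity: 1 + 1 + 1 + 1 = 4.

1, 1, 1, 1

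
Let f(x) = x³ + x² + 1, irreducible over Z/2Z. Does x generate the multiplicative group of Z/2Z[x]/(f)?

Yes

|GF(2^3)^×| = 2^3 − 1 = 7. Prime factorization: 7 = 7.
f is primitive ⇔ x has order 7 in GF(2)[x]/(f), i.e. x^(7/q) ≠ 1 for each prime q | 7.
x^(1) mod f = x.
None equal 1, so x has full order 7; f is primitive.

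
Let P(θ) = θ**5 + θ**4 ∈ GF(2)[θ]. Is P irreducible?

Check for roots in GF(2): P(0) = 0 → root; P(1) = 0 → root.
P(0) = 0, so (θ) divides P(θ); P is reducible.

No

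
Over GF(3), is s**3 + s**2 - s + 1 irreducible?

Yes

Write g(s) = s**3 + s**2 - s + 1.
Check for roots in GF(3): g(0) = 1; g(1) = 2; g(2) = 2.
No roots. A degree-3 polynomial over a field with no linear factor is irreducible.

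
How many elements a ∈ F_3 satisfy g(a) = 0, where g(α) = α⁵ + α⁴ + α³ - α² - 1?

Evaluate at each of the 3 elements of F_3:
g(0) = 2; g(1) = 1; g(2) = 0 → root.
Roots: {2}.

1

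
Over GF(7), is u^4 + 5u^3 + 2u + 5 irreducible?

Yes

Write P(u) = u^4 + 5u^3 + 2u + 5.
Check for roots in GF(7): P(0) = 5; P(1) = 6; P(2) = 2; P(3) = 3; P(4) = 1; P(5) = 5; P(6) = 6.
No roots, so no linear factors.
Degree-2 irreducible divisors: test the 21 monic irreducibles of degree 2 over GF(7).
None of them divide P (all give nonzero remainder).
No irreducible factor of degree ≤ 2 exists, so P is irreducible over GF(7).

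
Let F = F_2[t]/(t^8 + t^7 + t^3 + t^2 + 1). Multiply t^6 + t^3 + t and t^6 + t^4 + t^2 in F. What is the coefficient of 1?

0

Multiply in F_2[t]: (t^6 + t^3 + t)·(t^6 + t^4 + t^2) = t^12 + t^10 + t^9 + t^8 + t^3.
Reduce using t^8 ≡ t^7 + t^3 + t^2 + 1 (mod t^8 + t^7 + t^3 + t^2 + 1).
Reduced: t^7 + t^5 + t^3 + t.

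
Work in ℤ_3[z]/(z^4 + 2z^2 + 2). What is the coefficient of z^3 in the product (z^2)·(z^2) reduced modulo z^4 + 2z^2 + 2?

0

Multiply in ℤ_3[z]: (z^2)·(z^2) = z^4.
Reduce using z^4 ≡ z^2 + 1 (mod z^4 + 2z^2 + 2).
Reduced: z^2 + 1.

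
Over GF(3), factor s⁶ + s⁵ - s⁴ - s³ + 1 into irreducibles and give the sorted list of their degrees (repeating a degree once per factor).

Write f(s) = s⁶ + s⁵ - s⁴ - s³ + 1.
Roots in GF(3): f(0) = 1; f(1) = 1; f(2) = 1.
Complete factorization: f(s) = (s⁶ + s⁵ - s⁴ - s³ + 1).
Factor degrees with multiplicity: 6 = 6.

6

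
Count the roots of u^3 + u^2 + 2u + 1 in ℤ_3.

Write P(u) = u^3 + u^2 + 2u + 1.
Evaluate at each of the 3 elements of ℤ_3:
P(0) = 1; P(1) = 2; P(2) = 2.
No element is a root.

0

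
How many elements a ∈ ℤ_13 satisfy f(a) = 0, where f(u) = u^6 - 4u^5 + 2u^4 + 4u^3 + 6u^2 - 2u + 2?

Evaluate at each of the 13 elements of ℤ_13:
f(0) = 2; f(1) = 9; f(2) = 9; f(3) = 12; f(4) = 0 → root; f(5) = 12; f(6) = 0 → root; f(7) = 2; f(8) = 8; f(9) = 0 → root; f(10) = 10; f(11) = 1; f(12) = 0 → root.
Roots: {4, 6, 9, 12}.

4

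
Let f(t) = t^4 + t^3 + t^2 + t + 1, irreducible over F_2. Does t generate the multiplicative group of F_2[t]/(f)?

No

|GF(2^4)^×| = 2^4 − 1 = 15. Prime factorization: 15 = 3·5.
f is primitive ⇔ t has order 15 in GF(2)[t]/(f), i.e. t^(15/q) ≠ 1 for each prime q | 15.
t^(5) mod f = 1
t^(3) mod f = t^3.
Since t^(5) = 1, the order of t divides 5 < 15; not primitive.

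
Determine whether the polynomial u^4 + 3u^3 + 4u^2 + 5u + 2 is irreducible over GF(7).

No

Write g(u) = u^4 + 3u^3 + 4u^2 + 5u + 2.
Check for roots in GF(7): g(0) = 2; g(1) = 1; g(2) = 5; g(3) = 5; g(4) = 2; g(5) = 0 → root; g(6) = 6.
g(5) = 0, so (u − 5) divides g(u); g is reducible.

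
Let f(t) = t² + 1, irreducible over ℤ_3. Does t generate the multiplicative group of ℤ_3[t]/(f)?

No

|GF(3^2)^×| = 3^2 − 1 = 8. Prime factorization: 8 = 2^3.
f is primitive ⇔ t has order 8 in GF(3)[t]/(f), i.e. t^(8/q) ≠ 1 for each prime q | 8.
t^(4) mod f = 1
Since t^(4) = 1, the order of t divides 4 < 8; not primitive.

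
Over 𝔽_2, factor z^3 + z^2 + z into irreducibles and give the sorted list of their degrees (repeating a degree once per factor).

1, 2

Write g(z) = z^3 + z^2 + z.
Roots in 𝔽_2: g(0) = 0 → root; g(1) = 1.
Linear factors from roots: (z).
Complete factorization: g(z) = (z)·(z^2 + z + 1).
Factor degrees with multiplicity: 1 + 2 = 3.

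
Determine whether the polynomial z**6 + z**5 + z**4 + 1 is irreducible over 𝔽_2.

Write P(z) = z**6 + z**5 + z**4 + 1.
Check for roots in 𝔽_2: P(0) = 1; P(1) = 0 → root.
P(1) = 0, so (z − 1) divides P(z); P is reducible.

No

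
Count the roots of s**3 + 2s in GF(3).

Write P(s) = s**3 + 2s.
Evaluate at each of the 3 elements of GF(3):
P(0) = 0 → root; P(1) = 0 → root; P(2) = 0 → root.
Roots: {0, 1, 2}.

3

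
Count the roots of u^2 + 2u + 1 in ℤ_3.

Write f(u) = u^2 + 2u + 1.
Evaluate at each of the 3 elements of ℤ_3:
f(0) = 1; f(1) = 1; f(2) = 0 → root.
Roots: {2}.

1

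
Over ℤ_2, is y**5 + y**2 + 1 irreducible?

Yes

Write P(y) = y**5 + y**2 + 1.
Check for roots in ℤ_2: P(0) = 1; P(1) = 1.
No roots, so no linear factors.
Monic irreducibles of degree 2 over GF(2): y**2 + y + 1.
None of them divide P (all give nonzero remainder).
No irreducible factor of degree ≤ 2 exists, so P is irreducible over GF(2).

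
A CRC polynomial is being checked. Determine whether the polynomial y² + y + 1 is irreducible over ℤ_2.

Write h(y) = y² + y + 1.
Check for roots in ℤ_2: h(0) = 1; h(1) = 1.
No roots. A degree-2 polynomial over a field with no linear factor is irreducible.

Yes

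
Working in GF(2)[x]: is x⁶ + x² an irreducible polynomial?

Write m(x) = x⁶ + x².
Check for roots in GF(2): m(0) = 0 → root; m(1) = 0 → root.
m(0) = 0, so (x) divides m(x); m is reducible.

No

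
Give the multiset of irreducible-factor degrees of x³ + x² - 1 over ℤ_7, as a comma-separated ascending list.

Write g(x) = x³ + x² - 1.
Linear factors from roots: (x - 3).
Complete factorization: g(x) = (x - 3)·(x² - 3x - 2).
Factor degrees with multiplicity: 1 + 2 = 3.

1, 2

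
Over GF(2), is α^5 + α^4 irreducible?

No

Write P(α) = α^5 + α^4.
Check for roots in GF(2): P(0) = 0 → root; P(1) = 0 → root.
P(0) = 0, so (α) divides P(α); P is reducible.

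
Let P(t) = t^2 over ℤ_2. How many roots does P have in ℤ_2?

Evaluate at each of the 2 elements of ℤ_2:
P(0) = 0 → root; P(1) = 1.
Roots: {0}.

1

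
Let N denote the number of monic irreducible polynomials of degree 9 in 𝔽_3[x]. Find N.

Gauss's count: N_{3}(9) = (1/9) Σ_{d|9} μ(9/d)·3^d.
Divisors of 9: 1, 3, 9; μ(9/d) for each: 0, -1, 1.
Σ = − 3^3 + 3^9 = 19656.
N = 19656/9 = 2184.

2184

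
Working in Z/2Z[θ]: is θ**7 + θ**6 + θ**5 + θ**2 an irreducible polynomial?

Write f(θ) = θ**7 + θ**6 + θ**5 + θ**2.
Check for roots in Z/2Z: f(0) = 0 → root; f(1) = 0 → root.
f(0) = 0, so (θ) divides f(θ); f is reducible.

No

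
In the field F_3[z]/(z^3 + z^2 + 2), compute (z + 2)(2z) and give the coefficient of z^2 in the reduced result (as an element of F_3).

Multiply in F_3[z]: (z + 2)·(2z) = 2z^2 + z.
Reduced: 2z^2 + z.

2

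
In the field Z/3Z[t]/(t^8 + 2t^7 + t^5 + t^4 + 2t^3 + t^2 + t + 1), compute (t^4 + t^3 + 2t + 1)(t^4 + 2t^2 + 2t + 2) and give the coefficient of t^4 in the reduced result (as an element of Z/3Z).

1

Multiply in Z/3Z[t]: (t^4 + t^3 + 2t + 1)·(t^4 + 2t^2 + 2t + 2) = t^8 + t^7 + 2t^6 + 2t^4 + 2.
Reduce using t^8 ≡ t^7 + 2t^5 + 2t^4 + t^3 + 2t^2 + 2t + 2 (mod t^8 + 2t^7 + t^5 + t^4 + 2t^3 + t^2 + t + 1).
Reduced: 2t^7 + 2t^6 + 2t^5 + t^4 + t^3 + 2t^2 + 2t + 1.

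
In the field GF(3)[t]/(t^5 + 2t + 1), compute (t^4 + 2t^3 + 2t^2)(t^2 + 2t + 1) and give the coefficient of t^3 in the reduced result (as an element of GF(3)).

Multiply in GF(3)[t]: (t^4 + 2t^3 + 2t^2)·(t^2 + 2t + 1) = t^6 + t^5 + t^4 + 2t^2.
Reduce using t^5 ≡ t + 2 (mod t^5 + 2t + 1).
Reduced: t^4 + 2.

0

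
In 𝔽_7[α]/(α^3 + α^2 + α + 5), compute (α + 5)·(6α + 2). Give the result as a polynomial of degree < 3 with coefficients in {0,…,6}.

6α^2 + 4α + 3

Multiply in 𝔽_7[α]: (α + 5)·(6α + 2) = 6α^2 + 4α + 3.
Reduced: 6α^2 + 4α + 3.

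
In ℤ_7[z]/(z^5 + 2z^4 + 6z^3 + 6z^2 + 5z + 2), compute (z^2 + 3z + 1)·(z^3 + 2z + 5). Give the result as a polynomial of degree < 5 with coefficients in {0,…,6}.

Multiply in ℤ_7[z]: (z^2 + 3z + 1)·(z^3 + 2z + 5) = z^5 + 3z^4 + 3z^3 + 4z^2 + 3z + 5.
Reduce using z^5 ≡ 5z^4 + z^3 + z^2 + 2z + 5 (mod z^5 + 2z^4 + 6z^3 + 6z^2 + 5z + 2).
Reduced: z^4 + 4z^3 + 5z^2 + 5z + 3.

z^4 + 4z^3 + 5z^2 + 5z + 3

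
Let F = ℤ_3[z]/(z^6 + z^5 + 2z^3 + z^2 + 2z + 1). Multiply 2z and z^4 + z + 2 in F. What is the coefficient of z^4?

0

Multiply in ℤ_3[z]: (2z)·(z^4 + z + 2) = 2z^5 + 2z^2 + z.
Reduced: 2z^5 + 2z^2 + z.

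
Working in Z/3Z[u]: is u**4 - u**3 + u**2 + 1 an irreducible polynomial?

Write g(u) = u**4 - u**3 + u**2 + 1.
Check for roots in Z/3Z: g(0) = 1; g(1) = 2; g(2) = 1.
No roots, so no linear factors.
Monic irreducibles of degree 2 over GF(3): u**2 + 1, u**2 + u - 1, u**2 - u - 1.
None of them divide g (all give nonzero remainder).
No irreducible factor of degree ≤ 2 exists, so g is irreducible over GF(3).

Yes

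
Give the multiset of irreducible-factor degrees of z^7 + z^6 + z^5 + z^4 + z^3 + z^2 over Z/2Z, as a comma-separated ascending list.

Write g(z) = z^7 + z^6 + z^5 + z^4 + z^3 + z^2.
Roots in Z/2Z: g(0) = 0 → root; g(1) = 0 → root.
Linear factors from roots: (z), (z + 1).
Complete factorization: g(z) = (z + 1)·(z)^2·(z^2 + z + 1)^2.
Factor degrees with multiplicity: 1 + 1 + 1 + 2 + 2 = 7.

1, 1, 1, 2, 2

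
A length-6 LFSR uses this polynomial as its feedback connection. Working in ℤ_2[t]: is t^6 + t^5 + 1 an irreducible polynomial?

Yes

Write P(t) = t^6 + t^5 + 1.
Check for roots in ℤ_2: P(0) = 1; P(1) = 1.
No roots, so no linear factors.
Monic irreducibles of degree 2 over GF(2): t^2 + t + 1.
None of them divide P (all give nonzero remainder).
Monic irreducibles of degree 3 over GF(2): t^3 + t + 1, t^3 + t^2 + 1.
None of them divide P (all give nonzero remainder).
No irreducible factor of degree ≤ 3 exists, so P is irreducible over GF(2).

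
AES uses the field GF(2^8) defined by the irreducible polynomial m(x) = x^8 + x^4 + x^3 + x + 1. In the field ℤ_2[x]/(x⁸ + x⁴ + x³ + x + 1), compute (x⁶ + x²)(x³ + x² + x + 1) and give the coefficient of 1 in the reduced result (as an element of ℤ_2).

Multiply in ℤ_2[x]: (x⁶ + x²)·(x³ + x² + x + 1) = x⁹ + x⁸ + x⁷ + x⁶ + x⁵ + x⁴ + x³ + x².
Reduce using x⁸ ≡ x⁴ + x³ + x + 1 (mod x⁸ + x⁴ + x³ + x + 1).
Reduced: x⁷ + x⁶ + x⁴ + 1.

1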